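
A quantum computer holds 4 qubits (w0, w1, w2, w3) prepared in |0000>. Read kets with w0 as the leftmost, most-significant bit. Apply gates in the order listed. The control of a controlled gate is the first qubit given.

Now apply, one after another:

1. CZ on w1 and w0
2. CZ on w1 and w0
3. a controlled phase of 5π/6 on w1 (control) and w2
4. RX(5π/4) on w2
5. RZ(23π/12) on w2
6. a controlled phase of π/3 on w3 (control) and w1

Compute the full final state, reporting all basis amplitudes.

The resulting statevector has amplitude sqrt(2 - sqrt(2))*exp(I*pi/24)/2 on |0000>, sqrt(sqrt(2) + 2)*exp(11*I*pi/24)/2 on |0010>, and 0 on every other basis state.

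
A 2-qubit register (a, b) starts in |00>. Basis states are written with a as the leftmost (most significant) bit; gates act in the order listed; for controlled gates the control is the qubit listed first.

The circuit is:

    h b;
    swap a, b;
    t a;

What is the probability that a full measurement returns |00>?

The probability of measuring |00> is 1/2.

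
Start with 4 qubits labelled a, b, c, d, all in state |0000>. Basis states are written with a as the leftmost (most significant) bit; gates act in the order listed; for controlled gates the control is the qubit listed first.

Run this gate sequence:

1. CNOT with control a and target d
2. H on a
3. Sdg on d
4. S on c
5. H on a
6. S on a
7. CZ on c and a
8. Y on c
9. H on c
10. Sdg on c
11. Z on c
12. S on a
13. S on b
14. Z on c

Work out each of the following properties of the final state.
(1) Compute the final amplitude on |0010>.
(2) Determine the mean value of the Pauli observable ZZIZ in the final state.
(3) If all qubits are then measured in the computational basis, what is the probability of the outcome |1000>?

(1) The amplitude on |0010> is -sqrt(2)/2.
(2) The observable ZZIZ averages to 1.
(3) Outcome |1000> occurs with probability 0.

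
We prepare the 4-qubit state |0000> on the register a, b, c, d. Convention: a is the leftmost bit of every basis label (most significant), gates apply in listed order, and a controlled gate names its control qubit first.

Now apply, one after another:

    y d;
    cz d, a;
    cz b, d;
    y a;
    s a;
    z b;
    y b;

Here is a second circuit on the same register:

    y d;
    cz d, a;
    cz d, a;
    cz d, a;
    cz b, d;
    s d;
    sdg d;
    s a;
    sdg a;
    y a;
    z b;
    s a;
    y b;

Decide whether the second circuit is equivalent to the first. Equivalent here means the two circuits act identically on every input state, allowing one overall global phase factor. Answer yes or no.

Yes — the two circuits implement the same unitary up to a global phase.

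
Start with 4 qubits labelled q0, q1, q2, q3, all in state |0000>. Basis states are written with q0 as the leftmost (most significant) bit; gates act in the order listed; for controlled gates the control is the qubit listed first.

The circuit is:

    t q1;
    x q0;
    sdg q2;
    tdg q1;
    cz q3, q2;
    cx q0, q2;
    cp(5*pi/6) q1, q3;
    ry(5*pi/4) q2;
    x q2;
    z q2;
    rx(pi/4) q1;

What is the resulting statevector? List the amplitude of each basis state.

The resulting statevector has amplitude -sqrt(2)/4 on |1000>, sqrt(2)/4 + 1/2 on |1010>, I*(2 - sqrt(2))/4 on |1100>, -sqrt(2)*I/4 on |1110>, and 0 on every other basis state.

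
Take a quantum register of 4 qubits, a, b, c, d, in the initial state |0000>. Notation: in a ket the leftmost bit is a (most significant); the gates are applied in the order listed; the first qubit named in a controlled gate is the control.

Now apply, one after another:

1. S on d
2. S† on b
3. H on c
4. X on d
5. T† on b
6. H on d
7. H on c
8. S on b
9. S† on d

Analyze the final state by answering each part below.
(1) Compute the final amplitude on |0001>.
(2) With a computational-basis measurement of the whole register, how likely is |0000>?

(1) |0001> carries amplitude sqrt(2)*I/2 in the final state.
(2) Outcome |0000> occurs with probability 1/2.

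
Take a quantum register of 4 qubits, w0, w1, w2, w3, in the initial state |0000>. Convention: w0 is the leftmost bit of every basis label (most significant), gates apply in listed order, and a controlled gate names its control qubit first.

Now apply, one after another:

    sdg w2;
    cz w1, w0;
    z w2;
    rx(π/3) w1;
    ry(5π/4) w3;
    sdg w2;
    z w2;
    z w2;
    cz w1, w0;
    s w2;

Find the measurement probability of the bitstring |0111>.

A full measurement returns |0111> with probability 0.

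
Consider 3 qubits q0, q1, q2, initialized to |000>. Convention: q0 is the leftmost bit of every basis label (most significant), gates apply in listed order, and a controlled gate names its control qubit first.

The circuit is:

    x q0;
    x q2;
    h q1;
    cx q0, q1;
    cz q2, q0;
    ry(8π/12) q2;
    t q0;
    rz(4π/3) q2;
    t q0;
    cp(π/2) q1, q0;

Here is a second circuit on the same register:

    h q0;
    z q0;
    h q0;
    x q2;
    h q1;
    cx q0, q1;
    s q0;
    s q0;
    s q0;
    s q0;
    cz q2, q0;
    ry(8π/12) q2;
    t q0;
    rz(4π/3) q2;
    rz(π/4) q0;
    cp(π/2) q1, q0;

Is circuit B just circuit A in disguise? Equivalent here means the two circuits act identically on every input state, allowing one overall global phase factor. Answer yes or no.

Yes, they are equivalent — the unitaries differ by at most a global phase.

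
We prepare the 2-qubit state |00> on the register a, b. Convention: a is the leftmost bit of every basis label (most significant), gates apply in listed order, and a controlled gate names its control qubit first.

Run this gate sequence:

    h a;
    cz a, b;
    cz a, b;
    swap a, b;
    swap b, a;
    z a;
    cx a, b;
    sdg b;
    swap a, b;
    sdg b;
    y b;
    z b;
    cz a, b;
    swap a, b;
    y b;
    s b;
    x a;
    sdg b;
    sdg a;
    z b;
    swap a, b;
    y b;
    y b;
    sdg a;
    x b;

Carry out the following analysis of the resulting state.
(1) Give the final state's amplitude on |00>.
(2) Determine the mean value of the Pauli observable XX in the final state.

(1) The final state's coefficient on |00> equals sqrt(2)*I/2.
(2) The observable XX averages to 1.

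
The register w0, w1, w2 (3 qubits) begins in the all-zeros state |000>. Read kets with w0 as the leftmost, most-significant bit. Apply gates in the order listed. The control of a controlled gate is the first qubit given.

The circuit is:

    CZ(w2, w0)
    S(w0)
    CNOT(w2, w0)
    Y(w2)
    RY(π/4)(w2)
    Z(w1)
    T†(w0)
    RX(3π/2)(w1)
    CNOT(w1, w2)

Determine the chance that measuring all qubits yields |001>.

Outcome |001> occurs with probability sqrt(2)/8 + 1/4.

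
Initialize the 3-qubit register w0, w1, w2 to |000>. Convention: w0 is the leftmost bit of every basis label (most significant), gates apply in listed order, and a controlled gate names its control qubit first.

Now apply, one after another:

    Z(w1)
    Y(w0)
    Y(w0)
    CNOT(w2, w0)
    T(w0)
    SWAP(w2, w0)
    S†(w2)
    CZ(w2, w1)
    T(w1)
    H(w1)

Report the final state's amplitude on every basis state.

The final amplitudes are sqrt(2)/2 on |000>, sqrt(2)/2 on |010>, and 0 on every other basis state.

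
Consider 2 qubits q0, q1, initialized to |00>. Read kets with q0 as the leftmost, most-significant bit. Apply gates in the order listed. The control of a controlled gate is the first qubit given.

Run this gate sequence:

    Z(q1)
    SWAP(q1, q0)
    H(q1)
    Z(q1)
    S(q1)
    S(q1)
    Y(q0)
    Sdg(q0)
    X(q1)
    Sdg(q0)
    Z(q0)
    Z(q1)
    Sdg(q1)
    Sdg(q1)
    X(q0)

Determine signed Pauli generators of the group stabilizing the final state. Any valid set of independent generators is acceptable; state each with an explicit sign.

One valid set of independent stabilizer generators is +IX, +ZI (any independent generating set of the same group is equally correct).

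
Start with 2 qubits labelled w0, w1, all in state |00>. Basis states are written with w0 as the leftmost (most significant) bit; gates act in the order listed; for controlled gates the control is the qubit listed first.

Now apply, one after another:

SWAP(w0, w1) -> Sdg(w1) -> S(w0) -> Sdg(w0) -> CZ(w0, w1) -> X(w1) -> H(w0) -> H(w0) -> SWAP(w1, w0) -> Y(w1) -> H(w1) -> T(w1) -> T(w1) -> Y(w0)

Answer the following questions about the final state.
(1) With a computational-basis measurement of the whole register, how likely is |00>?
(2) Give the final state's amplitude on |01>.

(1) The probability of measuring |00> is 1/2.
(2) The final state's coefficient on |01> equals -sqrt(2)*I/2.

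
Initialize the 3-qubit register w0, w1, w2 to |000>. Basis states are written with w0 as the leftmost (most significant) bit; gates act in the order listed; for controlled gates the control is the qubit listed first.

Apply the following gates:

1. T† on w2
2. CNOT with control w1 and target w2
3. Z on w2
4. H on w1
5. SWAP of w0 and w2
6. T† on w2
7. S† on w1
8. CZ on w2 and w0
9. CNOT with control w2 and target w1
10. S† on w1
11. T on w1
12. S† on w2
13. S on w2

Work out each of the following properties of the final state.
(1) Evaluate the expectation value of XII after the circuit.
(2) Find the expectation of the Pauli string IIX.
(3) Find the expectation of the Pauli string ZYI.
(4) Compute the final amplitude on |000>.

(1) The expectation value of XII is 0.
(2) The expectation value of IIX is 0.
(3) The observable ZYI averages to -sqrt(2)/2.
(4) The amplitude on |000> is sqrt(2)/2.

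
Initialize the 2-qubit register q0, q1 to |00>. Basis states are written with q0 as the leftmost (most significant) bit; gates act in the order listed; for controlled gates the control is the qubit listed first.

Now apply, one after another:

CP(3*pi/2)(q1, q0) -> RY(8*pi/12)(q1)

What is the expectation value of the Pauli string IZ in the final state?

The observable IZ averages to -1/2.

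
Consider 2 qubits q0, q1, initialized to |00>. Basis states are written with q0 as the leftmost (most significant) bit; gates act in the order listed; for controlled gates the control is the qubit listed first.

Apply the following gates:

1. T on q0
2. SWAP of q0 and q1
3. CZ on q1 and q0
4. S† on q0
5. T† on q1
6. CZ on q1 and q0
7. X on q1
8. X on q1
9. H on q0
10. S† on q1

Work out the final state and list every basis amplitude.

After the circuit, the state carries amplitude sqrt(2)/2 on |00>, 0 on |01>, sqrt(2)/2 on |10>, 0 on |11>. Key observation: steps 7-8 multiply out to the identity, so the circuit reduces to the remaining gates.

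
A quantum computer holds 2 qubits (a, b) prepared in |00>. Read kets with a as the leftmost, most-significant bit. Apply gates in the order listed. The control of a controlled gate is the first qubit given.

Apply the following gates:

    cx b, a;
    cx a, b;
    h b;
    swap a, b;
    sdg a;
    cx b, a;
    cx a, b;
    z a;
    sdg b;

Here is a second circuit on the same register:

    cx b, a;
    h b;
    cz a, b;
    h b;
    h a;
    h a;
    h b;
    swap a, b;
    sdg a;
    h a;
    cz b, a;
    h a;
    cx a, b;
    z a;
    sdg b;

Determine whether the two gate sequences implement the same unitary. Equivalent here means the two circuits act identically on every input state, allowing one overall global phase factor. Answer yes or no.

Yes — the two circuits implement the same unitary up to a global phase.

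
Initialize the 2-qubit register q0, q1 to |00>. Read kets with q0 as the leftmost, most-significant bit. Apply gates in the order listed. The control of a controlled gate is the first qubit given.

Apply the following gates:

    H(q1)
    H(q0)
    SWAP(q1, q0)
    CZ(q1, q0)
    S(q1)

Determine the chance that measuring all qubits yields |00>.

Outcome |00> occurs with probability 1/4.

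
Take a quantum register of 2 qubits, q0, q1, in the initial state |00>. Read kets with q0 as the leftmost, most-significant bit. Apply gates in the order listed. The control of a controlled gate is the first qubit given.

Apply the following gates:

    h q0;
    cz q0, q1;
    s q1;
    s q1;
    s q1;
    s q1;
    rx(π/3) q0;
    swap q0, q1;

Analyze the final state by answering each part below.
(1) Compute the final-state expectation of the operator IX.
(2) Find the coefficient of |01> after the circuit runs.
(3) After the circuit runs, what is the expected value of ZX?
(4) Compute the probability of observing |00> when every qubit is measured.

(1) The observable IX averages to 1. Key observation: the block from step 3 through step 6 cancels to the identity and can be dropped.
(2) The amplitude on |01> is sqrt(6)/4 - sqrt(2)*I/4.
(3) The observable ZX averages to 1.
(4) Outcome |00> occurs with probability 1/2.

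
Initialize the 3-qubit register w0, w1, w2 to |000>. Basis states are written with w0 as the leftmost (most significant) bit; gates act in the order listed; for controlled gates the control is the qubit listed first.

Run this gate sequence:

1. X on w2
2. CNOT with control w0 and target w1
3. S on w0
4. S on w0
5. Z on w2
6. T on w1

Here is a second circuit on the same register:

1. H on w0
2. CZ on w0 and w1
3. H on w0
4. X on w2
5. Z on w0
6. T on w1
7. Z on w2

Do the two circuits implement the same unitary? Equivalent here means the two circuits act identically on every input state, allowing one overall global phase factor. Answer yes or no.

No, they are not equivalent — no single phase factor reconciles the two unitaries.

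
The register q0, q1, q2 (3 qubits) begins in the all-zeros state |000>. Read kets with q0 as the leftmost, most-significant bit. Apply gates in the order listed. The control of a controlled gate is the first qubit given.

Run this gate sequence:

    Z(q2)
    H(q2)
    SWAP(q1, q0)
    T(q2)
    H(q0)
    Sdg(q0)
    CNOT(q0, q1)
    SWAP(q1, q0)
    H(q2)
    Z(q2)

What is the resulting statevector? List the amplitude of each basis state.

The final amplitudes are sqrt(2)*(1 + exp(I*pi/4))/4 on |000>, sqrt(2)*(-1 + exp(I*pi/4))/4 on |001>, 0 on |010>, 0 on |011>, 0 on |100>, 0 on |101>, sqrt(2)*(-I - exp(3*I*pi/4))/4 on |110>, sqrt(2)*(-exp(3*I*pi/4) + I)/4 on |111>.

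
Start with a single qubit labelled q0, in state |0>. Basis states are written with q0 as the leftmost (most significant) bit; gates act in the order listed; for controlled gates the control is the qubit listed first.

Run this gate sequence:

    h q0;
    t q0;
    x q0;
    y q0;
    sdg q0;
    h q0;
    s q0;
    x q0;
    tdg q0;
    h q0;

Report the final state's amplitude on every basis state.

After the circuit, the state carries amplitude sqrt(2)*(2 - exp(I*pi/4) - exp(3*I*pi/4))/4 on |0>, 1/2 on |1>.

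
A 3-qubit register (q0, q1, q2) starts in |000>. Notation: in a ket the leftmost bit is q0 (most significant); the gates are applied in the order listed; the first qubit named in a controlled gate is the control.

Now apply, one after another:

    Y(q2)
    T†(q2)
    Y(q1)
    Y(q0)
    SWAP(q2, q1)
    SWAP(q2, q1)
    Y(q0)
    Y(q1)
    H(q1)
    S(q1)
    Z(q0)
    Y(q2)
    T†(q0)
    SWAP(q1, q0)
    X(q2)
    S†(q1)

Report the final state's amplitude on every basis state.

The final amplitudes are -sqrt(2)*exp(3*I*pi/4)/2 on |001>, sqrt(2)*exp(I*pi/4)/2 on |101>, and 0 on every other basis state. Key observation: the block from step 3 through step 8 cancels to the identity and can be dropped.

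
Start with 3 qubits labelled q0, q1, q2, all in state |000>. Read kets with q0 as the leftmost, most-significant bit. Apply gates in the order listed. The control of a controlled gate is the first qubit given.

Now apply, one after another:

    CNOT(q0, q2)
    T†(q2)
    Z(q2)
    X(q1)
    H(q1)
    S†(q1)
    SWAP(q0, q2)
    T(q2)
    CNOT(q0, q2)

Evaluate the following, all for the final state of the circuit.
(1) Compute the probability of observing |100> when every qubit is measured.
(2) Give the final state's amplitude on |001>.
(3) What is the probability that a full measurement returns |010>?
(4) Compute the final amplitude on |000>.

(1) The probability of measuring |100> is 0.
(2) |001> carries amplitude 0 in the final state.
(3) The probability of measuring |010> is 1/2.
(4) The final state's coefficient on |000> equals sqrt(2)/2.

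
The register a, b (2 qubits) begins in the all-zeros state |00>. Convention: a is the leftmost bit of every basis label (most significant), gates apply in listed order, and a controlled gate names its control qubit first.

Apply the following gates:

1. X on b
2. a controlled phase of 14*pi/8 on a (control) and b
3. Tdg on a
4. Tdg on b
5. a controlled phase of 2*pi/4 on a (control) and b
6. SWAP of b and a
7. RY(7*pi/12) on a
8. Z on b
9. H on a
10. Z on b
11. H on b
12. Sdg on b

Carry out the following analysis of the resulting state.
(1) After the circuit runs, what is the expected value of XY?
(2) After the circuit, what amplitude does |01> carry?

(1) The expectation value of XY is -sqrt(6)/4 + sqrt(2)/4.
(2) The final state's coefficient on |01> equals (-sqrt(3*sqrt(2) + 6)/8 + sqrt(2 - sqrt(2))/8 + sqrt(6 - 3*sqrt(2))/8 + sqrt(sqrt(2) + 2)/8)*exp(I*pi/4).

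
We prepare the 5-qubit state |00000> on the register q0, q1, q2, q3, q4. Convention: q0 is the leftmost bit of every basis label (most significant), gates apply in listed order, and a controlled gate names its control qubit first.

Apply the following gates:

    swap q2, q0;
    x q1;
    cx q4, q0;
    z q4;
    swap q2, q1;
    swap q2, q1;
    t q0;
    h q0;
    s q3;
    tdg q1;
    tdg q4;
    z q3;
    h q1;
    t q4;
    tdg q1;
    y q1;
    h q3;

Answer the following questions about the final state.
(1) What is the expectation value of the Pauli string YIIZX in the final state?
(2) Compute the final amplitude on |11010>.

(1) In the final state, YIIZX has expectation 0.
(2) The final state's coefficient on |11010> equals sqrt(2)*exp(I*pi/4)/4.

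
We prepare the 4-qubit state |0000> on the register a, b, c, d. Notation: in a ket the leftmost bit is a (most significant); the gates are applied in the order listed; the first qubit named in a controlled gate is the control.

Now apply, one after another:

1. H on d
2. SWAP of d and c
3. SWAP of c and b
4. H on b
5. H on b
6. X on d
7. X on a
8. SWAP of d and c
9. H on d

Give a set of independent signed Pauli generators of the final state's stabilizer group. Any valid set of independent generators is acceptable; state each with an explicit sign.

The final state is stabilized by the group generated by +IXII, +IIIX, -ZIII, -IIZI; other independent generating sets are equally valid.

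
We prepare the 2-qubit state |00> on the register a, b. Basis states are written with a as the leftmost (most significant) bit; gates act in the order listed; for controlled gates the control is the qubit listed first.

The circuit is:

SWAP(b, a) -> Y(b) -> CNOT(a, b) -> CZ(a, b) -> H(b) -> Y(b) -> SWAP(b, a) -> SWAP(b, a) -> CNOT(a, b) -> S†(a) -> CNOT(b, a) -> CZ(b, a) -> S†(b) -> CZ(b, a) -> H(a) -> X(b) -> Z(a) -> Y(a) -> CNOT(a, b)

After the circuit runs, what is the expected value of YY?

The expectation value of YY is 1.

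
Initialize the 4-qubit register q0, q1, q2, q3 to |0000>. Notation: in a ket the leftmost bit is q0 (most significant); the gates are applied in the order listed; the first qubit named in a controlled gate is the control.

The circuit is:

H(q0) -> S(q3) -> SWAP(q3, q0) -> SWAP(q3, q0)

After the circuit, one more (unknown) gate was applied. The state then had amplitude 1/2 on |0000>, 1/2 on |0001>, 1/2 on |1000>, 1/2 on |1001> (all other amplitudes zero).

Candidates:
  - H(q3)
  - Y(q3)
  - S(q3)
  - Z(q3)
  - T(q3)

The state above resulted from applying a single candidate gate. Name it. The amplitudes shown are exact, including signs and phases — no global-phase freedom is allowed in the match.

The applied gate was H(q3).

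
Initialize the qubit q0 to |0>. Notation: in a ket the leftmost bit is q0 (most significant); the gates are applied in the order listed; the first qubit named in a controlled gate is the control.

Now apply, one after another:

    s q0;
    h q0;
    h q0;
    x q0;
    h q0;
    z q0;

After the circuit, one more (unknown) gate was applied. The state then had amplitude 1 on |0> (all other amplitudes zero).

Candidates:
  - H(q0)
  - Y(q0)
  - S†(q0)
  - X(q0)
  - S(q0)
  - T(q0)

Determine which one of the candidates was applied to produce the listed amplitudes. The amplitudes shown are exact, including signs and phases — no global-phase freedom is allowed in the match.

The applied gate was H(q0). Key observation: steps 3-6 multiply out to the identity, so the circuit reduces to the remaining gates.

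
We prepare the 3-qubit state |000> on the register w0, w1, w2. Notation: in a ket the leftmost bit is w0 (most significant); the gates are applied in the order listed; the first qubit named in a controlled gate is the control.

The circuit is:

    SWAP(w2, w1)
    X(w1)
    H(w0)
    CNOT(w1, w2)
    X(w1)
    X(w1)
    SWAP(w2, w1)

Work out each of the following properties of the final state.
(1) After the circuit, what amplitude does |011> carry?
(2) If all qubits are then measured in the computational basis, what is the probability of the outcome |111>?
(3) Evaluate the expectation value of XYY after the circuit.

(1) |011> carries amplitude sqrt(2)/2 in the final state.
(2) Outcome |111> occurs with probability 1/2.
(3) In the final state, XYY has expectation 0.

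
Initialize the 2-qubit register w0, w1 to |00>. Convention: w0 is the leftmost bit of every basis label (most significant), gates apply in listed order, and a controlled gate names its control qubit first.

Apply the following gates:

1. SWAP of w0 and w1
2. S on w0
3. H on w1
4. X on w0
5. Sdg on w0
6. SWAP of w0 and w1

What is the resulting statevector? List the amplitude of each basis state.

The final amplitudes are 0 on |00>, -sqrt(2)*I/2 on |01>, 0 on |10>, -sqrt(2)*I/2 on |11>.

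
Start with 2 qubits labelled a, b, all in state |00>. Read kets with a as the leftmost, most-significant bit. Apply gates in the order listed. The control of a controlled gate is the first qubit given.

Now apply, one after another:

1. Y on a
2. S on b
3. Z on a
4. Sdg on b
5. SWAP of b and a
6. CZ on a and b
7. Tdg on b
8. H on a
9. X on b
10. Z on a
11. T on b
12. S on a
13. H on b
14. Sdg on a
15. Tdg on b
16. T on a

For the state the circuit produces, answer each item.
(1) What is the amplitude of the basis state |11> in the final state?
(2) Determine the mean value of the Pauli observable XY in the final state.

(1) |11> carries amplitude exp(I*pi/4)/2 in the final state.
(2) The observable XY averages to 1/2.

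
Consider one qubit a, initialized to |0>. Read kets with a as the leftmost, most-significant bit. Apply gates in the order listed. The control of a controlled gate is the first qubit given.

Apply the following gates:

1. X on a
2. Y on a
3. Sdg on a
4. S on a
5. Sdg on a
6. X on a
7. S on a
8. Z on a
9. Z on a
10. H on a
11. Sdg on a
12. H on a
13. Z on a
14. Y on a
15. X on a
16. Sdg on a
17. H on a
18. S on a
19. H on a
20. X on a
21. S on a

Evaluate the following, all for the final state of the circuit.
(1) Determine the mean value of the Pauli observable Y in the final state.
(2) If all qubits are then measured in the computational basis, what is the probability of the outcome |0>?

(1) The observable Y averages to -1.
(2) Outcome |0> occurs with probability 1/2.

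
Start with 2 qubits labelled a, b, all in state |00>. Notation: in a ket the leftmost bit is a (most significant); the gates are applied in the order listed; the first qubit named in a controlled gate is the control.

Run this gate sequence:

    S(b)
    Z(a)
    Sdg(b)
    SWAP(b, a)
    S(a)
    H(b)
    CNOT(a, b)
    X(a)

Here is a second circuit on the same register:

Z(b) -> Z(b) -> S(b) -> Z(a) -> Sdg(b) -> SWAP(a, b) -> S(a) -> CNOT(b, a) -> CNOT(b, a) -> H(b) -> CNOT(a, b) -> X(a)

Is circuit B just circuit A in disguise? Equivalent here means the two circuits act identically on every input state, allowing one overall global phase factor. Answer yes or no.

Yes: on every input state the two circuits agree up to one overall phase factor.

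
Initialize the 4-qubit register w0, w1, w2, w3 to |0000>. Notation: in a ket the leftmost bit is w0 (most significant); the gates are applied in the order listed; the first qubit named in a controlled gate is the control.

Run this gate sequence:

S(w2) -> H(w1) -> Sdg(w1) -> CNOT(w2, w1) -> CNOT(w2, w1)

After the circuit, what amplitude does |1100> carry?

The amplitude on |1100> is 0. Key observation: steps 4-5 multiply out to the identity, so the circuit reduces to the remaining gates.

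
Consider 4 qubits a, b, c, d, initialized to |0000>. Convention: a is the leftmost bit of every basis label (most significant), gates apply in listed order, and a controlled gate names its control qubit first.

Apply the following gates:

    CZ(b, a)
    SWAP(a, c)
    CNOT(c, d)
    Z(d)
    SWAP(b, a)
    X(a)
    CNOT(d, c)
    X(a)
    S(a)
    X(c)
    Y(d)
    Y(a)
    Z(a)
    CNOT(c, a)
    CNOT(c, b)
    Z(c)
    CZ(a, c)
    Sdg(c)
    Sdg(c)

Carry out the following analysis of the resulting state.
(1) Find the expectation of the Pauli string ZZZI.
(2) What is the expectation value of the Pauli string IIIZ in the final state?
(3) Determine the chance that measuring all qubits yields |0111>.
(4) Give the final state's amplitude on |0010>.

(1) The observable ZZZI averages to 1.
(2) The expectation value of IIIZ is -1.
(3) Outcome |0111> occurs with probability 1.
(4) The amplitude on |0010> is 0.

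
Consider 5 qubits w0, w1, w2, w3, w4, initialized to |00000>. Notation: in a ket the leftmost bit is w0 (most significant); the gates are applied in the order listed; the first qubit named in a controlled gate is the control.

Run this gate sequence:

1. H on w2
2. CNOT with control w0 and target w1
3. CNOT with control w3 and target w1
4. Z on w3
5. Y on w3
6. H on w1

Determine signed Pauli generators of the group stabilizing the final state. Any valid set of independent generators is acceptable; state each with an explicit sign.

The final state is stabilized by the group generated by +IXIII, +IIXII, +ZIIII, -IIIZI, +IIIIZ; other independent generating sets are equally valid.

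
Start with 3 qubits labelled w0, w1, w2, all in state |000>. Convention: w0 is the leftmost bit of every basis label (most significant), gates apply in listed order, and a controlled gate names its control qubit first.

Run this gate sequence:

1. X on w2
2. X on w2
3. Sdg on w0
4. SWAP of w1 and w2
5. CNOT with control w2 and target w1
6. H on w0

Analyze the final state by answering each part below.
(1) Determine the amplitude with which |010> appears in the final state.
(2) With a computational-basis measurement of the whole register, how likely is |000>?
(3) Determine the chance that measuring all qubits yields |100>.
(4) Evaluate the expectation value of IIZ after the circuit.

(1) The amplitude on |010> is 0. Key observation: steps 1-2 multiply out to the identity, so the circuit reduces to the remaining gates.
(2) Outcome |000> occurs with probability 1/2.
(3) Outcome |100> occurs with probability 1/2.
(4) In the final state, IIZ has expectation 1.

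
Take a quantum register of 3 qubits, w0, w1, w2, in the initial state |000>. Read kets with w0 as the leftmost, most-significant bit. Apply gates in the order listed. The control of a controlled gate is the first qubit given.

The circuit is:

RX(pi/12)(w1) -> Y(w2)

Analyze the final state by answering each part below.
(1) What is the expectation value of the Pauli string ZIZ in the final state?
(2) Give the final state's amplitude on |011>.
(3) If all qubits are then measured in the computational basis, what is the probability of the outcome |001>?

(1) The expectation value of ZIZ is -1.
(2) The amplitude on |011> is -sqrt(6 - 3*sqrt(2))/4 + sqrt(sqrt(2) + 2)/4.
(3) The probability of measuring |001> is sqrt(2)/8 + sqrt(6)/8 + 1/2.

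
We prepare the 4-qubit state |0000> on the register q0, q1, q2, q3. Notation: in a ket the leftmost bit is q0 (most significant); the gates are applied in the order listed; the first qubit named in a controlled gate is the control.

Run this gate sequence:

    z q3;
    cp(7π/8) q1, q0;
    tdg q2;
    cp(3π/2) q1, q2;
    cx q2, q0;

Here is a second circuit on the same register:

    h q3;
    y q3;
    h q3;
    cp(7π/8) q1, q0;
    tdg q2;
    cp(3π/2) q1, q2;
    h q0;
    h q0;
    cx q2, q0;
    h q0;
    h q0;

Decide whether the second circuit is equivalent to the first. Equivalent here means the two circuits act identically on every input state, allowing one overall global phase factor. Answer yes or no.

No — the two circuits implement different unitaries, even allowing a global phase.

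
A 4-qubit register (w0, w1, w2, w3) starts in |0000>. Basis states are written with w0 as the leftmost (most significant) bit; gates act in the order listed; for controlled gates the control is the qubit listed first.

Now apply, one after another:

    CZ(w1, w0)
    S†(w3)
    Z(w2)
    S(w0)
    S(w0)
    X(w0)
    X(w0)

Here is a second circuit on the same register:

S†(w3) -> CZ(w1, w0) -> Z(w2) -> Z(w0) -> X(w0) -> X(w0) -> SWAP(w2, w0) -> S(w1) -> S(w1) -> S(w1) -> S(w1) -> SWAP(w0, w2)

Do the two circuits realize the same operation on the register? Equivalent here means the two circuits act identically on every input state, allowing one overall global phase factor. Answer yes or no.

Yes: on every input state the two circuits agree up to one overall phase factor.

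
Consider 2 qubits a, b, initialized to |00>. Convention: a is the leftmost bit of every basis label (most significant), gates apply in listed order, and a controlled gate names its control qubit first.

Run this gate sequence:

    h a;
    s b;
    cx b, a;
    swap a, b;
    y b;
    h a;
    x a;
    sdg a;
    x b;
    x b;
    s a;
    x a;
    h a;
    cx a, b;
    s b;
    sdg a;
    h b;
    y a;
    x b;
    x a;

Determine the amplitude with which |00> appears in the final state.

The amplitude on |00> is 1/2 + I/2. Key observation: steps 7-12 multiply out to the identity, so the circuit reduces to the remaining gates.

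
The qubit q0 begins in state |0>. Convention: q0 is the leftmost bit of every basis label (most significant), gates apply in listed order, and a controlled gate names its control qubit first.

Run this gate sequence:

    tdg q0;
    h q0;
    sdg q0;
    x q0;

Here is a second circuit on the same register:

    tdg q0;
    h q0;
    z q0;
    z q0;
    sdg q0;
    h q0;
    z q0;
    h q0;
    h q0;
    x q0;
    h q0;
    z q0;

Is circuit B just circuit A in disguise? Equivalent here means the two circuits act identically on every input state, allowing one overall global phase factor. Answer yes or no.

Yes, they are equivalent — the unitaries differ by at most a global phase.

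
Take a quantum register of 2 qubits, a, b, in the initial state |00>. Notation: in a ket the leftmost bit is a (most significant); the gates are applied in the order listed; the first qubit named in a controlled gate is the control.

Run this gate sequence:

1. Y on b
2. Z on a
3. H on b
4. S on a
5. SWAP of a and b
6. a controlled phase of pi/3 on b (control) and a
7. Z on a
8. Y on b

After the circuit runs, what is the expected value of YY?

The observable YY averages to 0.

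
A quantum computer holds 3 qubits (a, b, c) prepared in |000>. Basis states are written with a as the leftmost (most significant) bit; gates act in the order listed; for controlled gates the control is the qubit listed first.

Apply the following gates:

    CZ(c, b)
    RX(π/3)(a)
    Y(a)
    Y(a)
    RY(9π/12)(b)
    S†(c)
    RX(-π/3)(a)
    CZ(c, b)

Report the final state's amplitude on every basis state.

The resulting statevector has amplitude sqrt(2 - sqrt(2))/2 on |000>, sqrt(sqrt(2) + 2)/2 on |010>, and 0 on every other basis state.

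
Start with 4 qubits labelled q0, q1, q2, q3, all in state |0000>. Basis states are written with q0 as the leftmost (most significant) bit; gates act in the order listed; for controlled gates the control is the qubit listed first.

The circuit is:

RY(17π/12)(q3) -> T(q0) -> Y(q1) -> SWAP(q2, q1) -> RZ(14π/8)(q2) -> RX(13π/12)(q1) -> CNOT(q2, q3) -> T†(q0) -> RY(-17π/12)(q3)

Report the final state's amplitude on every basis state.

After the circuit, the state carries amplitude (-sqrt(6*sqrt(2) + 12)/8 - sqrt(2 - sqrt(2))/8 + sqrt(4 - 2*sqrt(2))/8 + sqrt(3*sqrt(2) + 6)/8)*exp(3*I*pi/8) on |0010>, (-sqrt(2*sqrt(2) + 4)/8 - sqrt(12 - 6*sqrt(2))/8 - sqrt(6 - 3*sqrt(2))/8 + 3*sqrt(sqrt(2) + 2)/8)*exp(3*I*pi/8) on |0011>, (-sqrt(2*sqrt(2) + 4)/8 - sqrt(12 - 6*sqrt(2))/8 - sqrt(sqrt(2) + 2)/8 - sqrt(6 - 3*sqrt(2))/8)*exp(7*I*pi/8) on |0110>, (-sqrt(3*sqrt(2) + 6)/8 - 3*sqrt(2 - sqrt(2))/8 - sqrt(4 - 2*sqrt(2))/8 + sqrt(6*sqrt(2) + 12)/8)*exp(7*I*pi/8) on |0111>, and 0 on every other basis state.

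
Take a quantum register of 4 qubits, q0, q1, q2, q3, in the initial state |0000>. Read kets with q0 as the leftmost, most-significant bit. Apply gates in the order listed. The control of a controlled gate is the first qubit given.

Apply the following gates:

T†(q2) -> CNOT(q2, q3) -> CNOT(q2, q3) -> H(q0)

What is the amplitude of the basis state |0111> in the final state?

The amplitude on |0111> is 0. Key observation: gates 2-3 undo each other exactly, leaving only the rest of the circuit to track.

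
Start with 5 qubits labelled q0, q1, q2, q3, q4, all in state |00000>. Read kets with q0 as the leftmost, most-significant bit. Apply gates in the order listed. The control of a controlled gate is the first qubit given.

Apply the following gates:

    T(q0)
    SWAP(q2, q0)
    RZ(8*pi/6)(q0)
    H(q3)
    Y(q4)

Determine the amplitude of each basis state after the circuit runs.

The final amplitudes are -sqrt(2)*exp(5*I*pi/6)/2 on |00001>, -sqrt(2)*exp(5*I*pi/6)/2 on |00011>, and 0 on every other basis state.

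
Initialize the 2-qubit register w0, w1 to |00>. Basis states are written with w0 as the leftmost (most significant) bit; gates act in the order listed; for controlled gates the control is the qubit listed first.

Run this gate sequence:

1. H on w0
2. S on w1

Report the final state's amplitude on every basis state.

The final amplitudes are sqrt(2)/2 on |00>, 0 on |01>, sqrt(2)/2 on |10>, 0 on |11>.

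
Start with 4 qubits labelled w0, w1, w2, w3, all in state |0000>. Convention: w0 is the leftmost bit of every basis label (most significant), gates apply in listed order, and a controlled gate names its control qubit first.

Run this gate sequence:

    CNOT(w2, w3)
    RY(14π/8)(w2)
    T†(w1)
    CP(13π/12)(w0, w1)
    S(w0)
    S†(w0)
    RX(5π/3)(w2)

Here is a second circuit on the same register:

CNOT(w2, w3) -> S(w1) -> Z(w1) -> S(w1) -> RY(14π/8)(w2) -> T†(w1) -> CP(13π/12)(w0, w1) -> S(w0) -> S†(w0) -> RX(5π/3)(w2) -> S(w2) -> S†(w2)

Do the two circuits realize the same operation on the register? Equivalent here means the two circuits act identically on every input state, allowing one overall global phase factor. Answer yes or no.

Yes — the two circuits implement the same unitary up to a global phase.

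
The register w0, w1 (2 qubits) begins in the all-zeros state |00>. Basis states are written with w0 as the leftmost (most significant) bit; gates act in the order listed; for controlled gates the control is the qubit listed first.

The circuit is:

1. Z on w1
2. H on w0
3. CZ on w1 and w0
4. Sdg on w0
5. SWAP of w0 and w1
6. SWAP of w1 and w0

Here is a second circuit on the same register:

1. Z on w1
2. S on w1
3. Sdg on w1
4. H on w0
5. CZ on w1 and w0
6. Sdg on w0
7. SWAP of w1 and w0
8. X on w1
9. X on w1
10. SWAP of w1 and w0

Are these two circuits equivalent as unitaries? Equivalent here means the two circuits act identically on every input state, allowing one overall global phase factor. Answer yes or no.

Yes: on every input state the two circuits agree up to one overall phase factor.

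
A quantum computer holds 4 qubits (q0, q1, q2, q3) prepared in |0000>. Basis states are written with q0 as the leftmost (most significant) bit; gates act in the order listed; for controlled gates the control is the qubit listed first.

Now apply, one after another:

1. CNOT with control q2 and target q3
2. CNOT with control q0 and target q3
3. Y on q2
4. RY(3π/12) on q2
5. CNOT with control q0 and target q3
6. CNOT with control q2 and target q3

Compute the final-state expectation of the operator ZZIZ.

In the final state, ZZIZ has expectation -sqrt(2)/2.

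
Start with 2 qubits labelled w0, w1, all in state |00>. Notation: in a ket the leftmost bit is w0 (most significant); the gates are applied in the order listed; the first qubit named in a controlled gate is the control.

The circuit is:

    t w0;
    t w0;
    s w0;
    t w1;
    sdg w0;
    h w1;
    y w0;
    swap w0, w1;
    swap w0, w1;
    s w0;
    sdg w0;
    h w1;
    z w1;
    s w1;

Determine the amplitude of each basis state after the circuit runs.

The resulting statevector has amplitude I on |10>, and 0 on every other basis state.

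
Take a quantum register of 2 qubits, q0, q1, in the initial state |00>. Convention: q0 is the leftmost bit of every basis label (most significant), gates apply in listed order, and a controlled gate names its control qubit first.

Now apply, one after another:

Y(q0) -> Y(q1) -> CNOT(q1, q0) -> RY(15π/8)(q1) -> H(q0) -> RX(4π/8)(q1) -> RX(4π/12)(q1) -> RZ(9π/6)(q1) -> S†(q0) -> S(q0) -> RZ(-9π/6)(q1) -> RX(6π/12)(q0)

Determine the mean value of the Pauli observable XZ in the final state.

The observable XZ averages to sqrt(3*sqrt(2) + 6)/4. Key observation: gates 8-11 undo each other exactly, leaving only the rest of the circuit to track.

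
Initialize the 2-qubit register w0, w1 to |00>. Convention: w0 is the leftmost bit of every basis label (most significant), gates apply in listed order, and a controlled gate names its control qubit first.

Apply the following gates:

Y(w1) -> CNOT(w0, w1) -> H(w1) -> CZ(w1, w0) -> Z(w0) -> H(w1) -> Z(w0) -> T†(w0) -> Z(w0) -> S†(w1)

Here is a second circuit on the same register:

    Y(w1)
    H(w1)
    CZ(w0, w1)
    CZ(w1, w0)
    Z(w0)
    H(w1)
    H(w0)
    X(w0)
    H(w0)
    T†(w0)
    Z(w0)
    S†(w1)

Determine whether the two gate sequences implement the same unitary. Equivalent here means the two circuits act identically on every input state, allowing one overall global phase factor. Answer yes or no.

Yes: on every input state the two circuits agree up to one overall phase factor.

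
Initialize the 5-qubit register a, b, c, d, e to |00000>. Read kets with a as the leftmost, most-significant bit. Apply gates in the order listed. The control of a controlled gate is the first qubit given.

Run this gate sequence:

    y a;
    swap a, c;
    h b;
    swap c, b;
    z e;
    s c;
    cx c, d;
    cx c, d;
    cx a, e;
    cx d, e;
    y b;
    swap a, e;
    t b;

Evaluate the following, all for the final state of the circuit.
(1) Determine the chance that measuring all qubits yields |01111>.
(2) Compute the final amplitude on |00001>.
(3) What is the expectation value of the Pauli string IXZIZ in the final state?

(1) A full measurement returns |01111> with probability 0. Key observation: steps 7-8 multiply out to the identity, so the circuit reduces to the remaining gates.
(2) The final state's coefficient on |00001> equals 0.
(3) In the final state, IXZIZ has expectation 0.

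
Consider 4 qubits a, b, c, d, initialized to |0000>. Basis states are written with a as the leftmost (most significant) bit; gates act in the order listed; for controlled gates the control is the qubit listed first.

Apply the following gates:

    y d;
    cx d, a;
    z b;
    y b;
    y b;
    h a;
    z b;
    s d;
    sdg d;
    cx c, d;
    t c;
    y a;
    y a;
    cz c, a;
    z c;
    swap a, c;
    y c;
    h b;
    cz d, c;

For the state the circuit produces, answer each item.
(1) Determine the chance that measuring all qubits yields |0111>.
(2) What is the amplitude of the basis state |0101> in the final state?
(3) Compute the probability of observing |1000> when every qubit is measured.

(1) The probability of measuring |0111> is 1/4.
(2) |0101> carries amplitude -1/2 in the final state.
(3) The probability of measuring |1000> is 0.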